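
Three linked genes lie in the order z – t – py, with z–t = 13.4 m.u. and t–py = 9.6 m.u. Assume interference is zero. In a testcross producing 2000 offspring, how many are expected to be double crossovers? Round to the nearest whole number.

Map distances give recombination frequencies of 0.134 and 0.096 for the two intervals.
With no interference, expected double-crossover frequency = 0.134 × 0.096 = 0.01286.
Expected number = 0.01286 × 2000 = 25.73 ≈ 26.

26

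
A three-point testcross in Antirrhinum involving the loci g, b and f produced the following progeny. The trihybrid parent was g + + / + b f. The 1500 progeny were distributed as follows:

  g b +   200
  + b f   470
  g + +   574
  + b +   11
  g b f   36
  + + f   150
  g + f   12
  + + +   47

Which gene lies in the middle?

f

The two rarest classes, g + f and + b +, are the double crossovers. Comparing them with the parentals, only the f allele has switched, so f is the middle locus and the order is g – f – b.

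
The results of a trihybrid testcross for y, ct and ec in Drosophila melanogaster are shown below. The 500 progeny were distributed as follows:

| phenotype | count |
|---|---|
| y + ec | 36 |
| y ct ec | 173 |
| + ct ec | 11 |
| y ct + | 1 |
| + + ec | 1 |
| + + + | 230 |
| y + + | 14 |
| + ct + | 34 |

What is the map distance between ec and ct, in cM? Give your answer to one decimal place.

The two most frequent reciprocal classes, y ct ec and + + +, are the parental types, so the F1 was y ct ec / + + +.
The two rarest classes, y ct + and + + ec, are the double crossovers. Comparing them with the parentals, only the ec allele has switched, so ec is the middle locus and the order is y – ec – ct.
Crossovers in the ec–ct interval produce the single-crossover classes y + ec and + ct + (36 + 34 = 70) plus the double crossovers (2).
RF(ec–ct) = (70 + 2) / 500 = 72/500 = 0.1440 → 14.4 cM.

14.4 cM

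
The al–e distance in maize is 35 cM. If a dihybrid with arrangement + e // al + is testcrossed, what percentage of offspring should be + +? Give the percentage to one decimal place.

17.5%

A map distance of 35 cM corresponds to a recombination frequency of 0.350.
The F1 is + e / al +, so + + is a recombinant gamete class with expected frequency r/2 = 0.350/2 = 0.1750.
That is 0.1750 = 17.5% of the progeny.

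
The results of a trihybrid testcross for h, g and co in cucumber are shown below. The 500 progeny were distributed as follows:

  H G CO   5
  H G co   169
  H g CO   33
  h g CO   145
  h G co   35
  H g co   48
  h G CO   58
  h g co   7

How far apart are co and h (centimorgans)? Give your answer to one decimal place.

16.0 centimorgans

The two most frequent reciprocal classes, H G co and h g CO, are the parental types, so the F1 was H G co / h g CO.
The two rarest classes, H G CO and h g co, are the double crossovers. Comparing them with the parentals, only the co allele has switched, so co is the middle locus and the order is g – co – h.
Crossovers in the co–h interval produce the single-crossover classes h G co and H g CO (35 + 33 = 68) plus the double crossovers (12).
RF(co–h) = (68 + 12) / 500 = 80/500 = 0.1600 → 16.0 centimorgans.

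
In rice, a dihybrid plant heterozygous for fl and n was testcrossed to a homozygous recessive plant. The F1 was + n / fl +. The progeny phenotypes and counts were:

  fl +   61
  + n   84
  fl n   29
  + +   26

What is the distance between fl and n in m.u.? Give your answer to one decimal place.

The recombinant classes are + + and fl n: 26 + 29 = 55.
Recombination frequency = 55/200 = 0.2750 ≈ 27.5%, i.e. 27.5 m.u.

27.5 m.u.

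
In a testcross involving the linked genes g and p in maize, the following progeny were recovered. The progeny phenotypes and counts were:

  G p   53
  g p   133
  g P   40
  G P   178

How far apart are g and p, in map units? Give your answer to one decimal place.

23.0 map units

The two most frequent classes, G P (178) and g p (133), are the parental types, so the F1 was G P / g p.
The recombinant classes are G p and g P: 53 + 40 = 93.
Recombination frequency = 93/404 = 0.2302 ≈ 23.0%, i.e. 23.0 map units.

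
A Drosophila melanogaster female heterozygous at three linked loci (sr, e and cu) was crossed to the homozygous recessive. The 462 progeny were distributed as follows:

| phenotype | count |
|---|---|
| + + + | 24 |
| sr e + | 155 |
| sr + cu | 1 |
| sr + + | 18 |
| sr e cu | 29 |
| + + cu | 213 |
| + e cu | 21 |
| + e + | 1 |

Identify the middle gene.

sr

The two most frequent reciprocal classes, + + cu and sr e +, are the parental types, so the F1 was + + cu / sr e +.
The two rarest classes, sr + cu and + e +, are the double crossovers. Comparing them with the parentals, only the sr allele has switched, so sr is the middle locus and the order is e – sr – cu.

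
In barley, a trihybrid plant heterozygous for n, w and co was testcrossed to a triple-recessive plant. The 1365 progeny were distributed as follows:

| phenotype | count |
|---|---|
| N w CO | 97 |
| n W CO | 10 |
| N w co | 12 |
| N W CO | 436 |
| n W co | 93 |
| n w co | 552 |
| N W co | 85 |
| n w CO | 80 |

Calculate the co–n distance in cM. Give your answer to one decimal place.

The two most frequent reciprocal classes, N W CO and n w co, are the parental types, so the F1 was N W CO / n w co.
The two rarest classes, n W CO and N w co, are the double crossovers. Comparing them with the parentals, only the n allele has switched, so n is the middle locus and the order is w – n – co.
Crossovers in the n–co interval produce the single-crossover classes N W co and n w CO (85 + 80 = 165) plus the double crossovers (22).
RF(n–co) = (165 + 22) / 1365 = 187/1365 = 0.1370 → 13.7 cM.

13.7 cM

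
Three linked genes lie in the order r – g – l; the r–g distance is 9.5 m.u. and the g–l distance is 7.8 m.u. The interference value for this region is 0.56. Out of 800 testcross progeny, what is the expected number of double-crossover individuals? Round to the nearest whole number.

Map distances give recombination frequencies of 0.095 and 0.078 for the two intervals.
With interference 0.56 (so coincidence = 0.44), expected double-crossover frequency = 0.095 × 0.078 × 0.44 = 0.00326.
Expected number = 0.00326 × 800 = 2.61 ≈ 3.

3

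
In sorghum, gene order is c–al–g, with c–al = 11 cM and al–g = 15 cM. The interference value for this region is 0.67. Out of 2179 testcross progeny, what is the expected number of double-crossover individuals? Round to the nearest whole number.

12

Map distances give recombination frequencies of 0.110 and 0.150 for the two intervals.
With interference 0.67 (so coincidence = 0.33), expected double-crossover frequency = 0.110 × 0.150 × 0.33 = 0.00544.
Expected number = 0.00544 × 2179 = 11.86 ≈ 12.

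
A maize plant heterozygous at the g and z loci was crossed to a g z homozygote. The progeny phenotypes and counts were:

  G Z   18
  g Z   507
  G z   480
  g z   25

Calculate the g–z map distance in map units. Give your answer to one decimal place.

The two most frequent classes, G z (480) and g Z (507), are the parental types, so the F1 was G z / g Z.
The recombinant classes are G Z and g z: 18 + 25 = 43.
Recombination frequency = 43/1030 = 0.0417 ≈ 4.2%, i.e. 4.2 map units.

4.2 map units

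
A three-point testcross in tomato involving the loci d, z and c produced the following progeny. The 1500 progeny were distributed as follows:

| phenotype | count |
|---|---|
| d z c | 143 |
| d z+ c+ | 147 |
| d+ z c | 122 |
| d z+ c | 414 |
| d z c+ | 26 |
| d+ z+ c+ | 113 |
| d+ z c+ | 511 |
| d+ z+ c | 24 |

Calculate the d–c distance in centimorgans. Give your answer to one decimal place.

The two most frequent reciprocal classes, d+ z c+ and d z+ c, are the parental types, so the F1 was d+ z c+ / d z+ c.
The two rarest classes, d z c+ and d+ z+ c, are the double crossovers. Comparing them with the parentals, only the d allele has switched, so d is the middle locus and the order is z – d – c.
Crossovers in the d–c interval produce the single-crossover classes d+ z c and d z+ c+ (122 + 147 = 269) plus the double crossovers (50).
RF(d–c) = (269 + 50) / 1500 = 319/1500 = 0.2127 → 21.3 centimorgans.

21.3 centimorgans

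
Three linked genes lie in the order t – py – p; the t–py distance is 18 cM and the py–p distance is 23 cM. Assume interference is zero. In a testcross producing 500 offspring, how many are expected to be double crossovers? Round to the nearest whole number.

21

Map distances give recombination frequencies of 0.180 and 0.230 for the two intervals.
With no interference, expected double-crossover frequency = 0.180 × 0.230 = 0.04140.
Expected number = 0.04140 × 500 = 20.70 ≈ 21.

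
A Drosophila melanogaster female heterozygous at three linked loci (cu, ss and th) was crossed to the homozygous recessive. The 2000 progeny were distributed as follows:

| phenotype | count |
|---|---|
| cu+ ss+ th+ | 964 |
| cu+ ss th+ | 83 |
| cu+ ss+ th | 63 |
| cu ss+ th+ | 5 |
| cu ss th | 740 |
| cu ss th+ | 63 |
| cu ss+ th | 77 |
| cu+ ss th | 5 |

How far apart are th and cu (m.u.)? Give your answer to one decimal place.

6.8 m.u.

The two most frequent reciprocal classes, cu ss th and cu+ ss+ th+, are the parental types, so the F1 was cu ss th / cu+ ss+ th+.
The two rarest classes, cu+ ss th and cu ss+ th+, are the double crossovers. Comparing them with the parentals, only the cu allele has switched, so cu is the middle locus and the order is ss – cu – th.
Crossovers in the cu–th interval produce the single-crossover classes cu ss th+ and cu+ ss+ th (63 + 63 = 126) plus the double crossovers (10).
RF(cu–th) = (126 + 10) / 2000 = 136/2000 = 0.0680 → 6.8 m.u.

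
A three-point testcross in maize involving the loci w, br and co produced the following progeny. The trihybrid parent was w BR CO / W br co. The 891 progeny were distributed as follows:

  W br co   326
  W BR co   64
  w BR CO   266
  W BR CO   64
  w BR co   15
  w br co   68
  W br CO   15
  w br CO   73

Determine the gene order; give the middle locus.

The two rarest classes, w BR co and W br CO, are the double crossovers. Comparing them with the parentals, only the co allele has switched, so co is the middle locus and the order is w – co – br.

co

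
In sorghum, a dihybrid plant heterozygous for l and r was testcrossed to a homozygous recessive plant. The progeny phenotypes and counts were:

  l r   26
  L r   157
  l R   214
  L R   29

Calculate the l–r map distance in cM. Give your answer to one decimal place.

The two most frequent classes, L r (157) and l R (214), are the parental types, so the F1 was L r / l R.
The recombinant classes are L R and l r: 29 + 26 = 55.
Recombination frequency = 55/426 = 0.1291 ≈ 12.9%, i.e. 12.9 cM.

12.9 cM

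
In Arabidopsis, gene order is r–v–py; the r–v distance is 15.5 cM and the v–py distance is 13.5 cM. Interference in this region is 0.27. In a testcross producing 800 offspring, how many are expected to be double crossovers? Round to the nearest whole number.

12

Map distances give recombination frequencies of 0.155 and 0.135 for the two intervals.
With interference 0.27 (so coincidence = 0.73), expected double-crossover frequency = 0.155 × 0.135 × 0.73 = 0.01528.
Expected number = 0.01528 × 800 = 12.22 ≈ 12.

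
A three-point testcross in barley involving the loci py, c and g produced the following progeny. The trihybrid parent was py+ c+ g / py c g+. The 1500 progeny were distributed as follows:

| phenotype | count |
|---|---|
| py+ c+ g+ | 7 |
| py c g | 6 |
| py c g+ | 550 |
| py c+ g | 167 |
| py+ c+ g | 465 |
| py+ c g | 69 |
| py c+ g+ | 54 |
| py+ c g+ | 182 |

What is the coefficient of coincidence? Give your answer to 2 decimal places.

0.40

The two rarest classes, py+ c+ g+ and py c g, are the double crossovers. Comparing them with the parentals, only the g allele has switched, so g is the middle locus and the order is c – g – py.
c–g: (123 + 13)/1500 = 0.0907; g–py: (349 + 13)/1500 = 0.2413.
Expected DCO frequency = 0.0907 × 0.2413 ≈ 0.02189; observed = 13/1500 ≈ 0.00867.
Coefficient of coincidence = 0.00867/0.02189 ≈ 0.40.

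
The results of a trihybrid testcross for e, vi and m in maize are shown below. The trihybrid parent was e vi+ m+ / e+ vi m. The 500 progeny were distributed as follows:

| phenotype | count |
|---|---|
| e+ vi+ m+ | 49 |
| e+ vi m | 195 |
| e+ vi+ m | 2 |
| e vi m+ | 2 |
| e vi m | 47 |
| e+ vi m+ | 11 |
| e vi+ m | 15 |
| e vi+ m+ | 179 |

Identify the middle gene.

The two rarest classes, e vi m+ and e+ vi+ m, are the double crossovers. Comparing them with the parentals, only the vi allele has switched, so vi is the middle locus and the order is m – vi – e.

vi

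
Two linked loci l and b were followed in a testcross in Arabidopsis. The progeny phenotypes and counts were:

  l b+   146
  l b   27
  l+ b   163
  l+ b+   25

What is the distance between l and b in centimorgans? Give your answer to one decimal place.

14.4 centimorgans

The two most frequent classes, l+ b (163) and l b+ (146), are the parental types, so the F1 was l+ b / l b+.
The recombinant classes are l+ b+ and l b: 25 + 27 = 52.
Recombination frequency = 52/361 = 0.1440 ≈ 14.4%, i.e. 14.4 centimorgans.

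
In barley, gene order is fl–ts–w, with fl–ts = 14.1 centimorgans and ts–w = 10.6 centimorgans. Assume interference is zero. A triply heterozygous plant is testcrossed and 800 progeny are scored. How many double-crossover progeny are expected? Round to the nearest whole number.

Map distances give recombination frequencies of 0.141 and 0.106 for the two intervals.
With no interference, expected double-crossover frequency = 0.141 × 0.106 = 0.01495.
Expected number = 0.01495 × 800 = 11.96 ≈ 12.

12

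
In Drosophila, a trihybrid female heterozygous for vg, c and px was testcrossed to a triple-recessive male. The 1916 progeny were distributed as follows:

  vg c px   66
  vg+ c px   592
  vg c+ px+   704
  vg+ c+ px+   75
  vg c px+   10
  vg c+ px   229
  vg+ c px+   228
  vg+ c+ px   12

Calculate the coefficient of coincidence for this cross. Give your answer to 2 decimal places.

0.54

The two most frequent reciprocal classes, vg+ c px and vg c+ px+, are the parental types, so the F1 was vg+ c px / vg c+ px+.
The two rarest classes, vg+ c+ px and vg c px+, are the double crossovers. Comparing them with the parentals, only the c allele has switched, so c is the middle locus and the order is px – c – vg.
px–c: (457 + 22)/1916 = 0.2500; c–vg: (141 + 22)/1916 = 0.0851.
Expected DCO frequency = 0.2500 × 0.0851 ≈ 0.02127; observed = 22/1916 ≈ 0.01148.
Coefficient of coincidence = 0.01148/0.02127 ≈ 0.54.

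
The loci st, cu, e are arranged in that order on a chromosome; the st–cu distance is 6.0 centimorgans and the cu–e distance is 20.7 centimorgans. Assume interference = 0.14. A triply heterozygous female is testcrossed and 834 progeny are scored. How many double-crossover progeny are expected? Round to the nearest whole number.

Map distances give recombination frequencies of 0.060 and 0.207 for the two intervals.
With interference 0.14 (so coincidence = 0.86), expected double-crossover frequency = 0.060 × 0.207 × 0.86 = 0.01068.
Expected number = 0.01068 × 834 = 8.91 ≈ 9.

9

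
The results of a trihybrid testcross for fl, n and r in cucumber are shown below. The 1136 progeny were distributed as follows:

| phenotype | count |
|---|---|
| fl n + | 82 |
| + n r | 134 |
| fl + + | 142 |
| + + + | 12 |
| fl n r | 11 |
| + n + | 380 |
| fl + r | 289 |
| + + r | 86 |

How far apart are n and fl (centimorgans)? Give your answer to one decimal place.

16.8 centimorgans

The two most frequent reciprocal classes, fl + r and + n +, are the parental types, so the F1 was fl + r / + n +.
The two rarest classes, fl n r and + + +, are the double crossovers. Comparing them with the parentals, only the n allele has switched, so n is the middle locus and the order is r – n – fl.
Crossovers in the n–fl interval produce the single-crossover classes + + r and fl n + (86 + 82 = 168) plus the double crossovers (23).
RF(n–fl) = (168 + 23) / 1136 = 191/1136 = 0.1681 → 16.8 centimorgans.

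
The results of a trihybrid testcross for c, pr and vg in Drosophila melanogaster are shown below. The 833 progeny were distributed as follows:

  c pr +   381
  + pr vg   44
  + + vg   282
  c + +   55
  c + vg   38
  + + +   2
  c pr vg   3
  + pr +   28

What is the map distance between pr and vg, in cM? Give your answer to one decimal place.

12.5 cM

The two most frequent reciprocal classes, + + vg and c pr +, are the parental types, so the F1 was + + vg / c pr +.
The two rarest classes, + + + and c pr vg, are the double crossovers. Comparing them with the parentals, only the vg allele has switched, so vg is the middle locus and the order is c – vg – pr.
Crossovers in the vg–pr interval produce the single-crossover classes + pr vg and c + + (44 + 55 = 99) plus the double crossovers (5).
RF(vg–pr) = (99 + 5) / 833 = 104/833 = 0.1248 → 12.5 cM.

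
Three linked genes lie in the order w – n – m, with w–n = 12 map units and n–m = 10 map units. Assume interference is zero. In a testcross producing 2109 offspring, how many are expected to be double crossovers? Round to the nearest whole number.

Map distances give recombination frequencies of 0.120 and 0.100 for the two intervals.
With no interference, expected double-crossover frequency = 0.120 × 0.100 = 0.01200.
Expected number = 0.01200 × 2109 = 25.31 ≈ 25.

25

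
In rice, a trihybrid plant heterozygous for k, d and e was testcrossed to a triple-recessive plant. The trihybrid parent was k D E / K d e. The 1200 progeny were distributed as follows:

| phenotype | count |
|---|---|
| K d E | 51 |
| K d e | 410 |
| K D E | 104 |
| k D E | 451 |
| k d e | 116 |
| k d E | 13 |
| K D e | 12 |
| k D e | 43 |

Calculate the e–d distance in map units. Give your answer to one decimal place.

The two rarest classes, k d E and K D e, are the double crossovers. Comparing them with the parentals, only the d allele has switched, so d is the middle locus and the order is e – d – k.
Crossovers in the e–d interval produce the single-crossover classes k D e and K d E (43 + 51 = 94) plus the double crossovers (25).
RF(e–d) = (94 + 25) / 1200 = 119/1200 = 0.0992 → 9.9 map units.

9.9 map units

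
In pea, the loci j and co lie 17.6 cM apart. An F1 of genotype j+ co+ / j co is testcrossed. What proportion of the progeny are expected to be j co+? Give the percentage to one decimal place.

8.8%

A map distance of 17.6 cM corresponds to a recombination frequency of 0.176.
The F1 is j+ co+ / j co, so j co+ is a recombinant gamete class with expected frequency r/2 = 0.176/2 = 0.0880.
That is 0.0880 = 8.8% of the progeny.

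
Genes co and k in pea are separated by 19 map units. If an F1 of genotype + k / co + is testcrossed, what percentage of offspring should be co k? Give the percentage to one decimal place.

A map distance of 19 map units corresponds to a recombination frequency of 0.190.
The F1 is + k / co +, so co k is a recombinant gamete class with expected frequency r/2 = 0.190/2 = 0.0950.
That is 0.0950 = 9.5% of the progeny.

9.5%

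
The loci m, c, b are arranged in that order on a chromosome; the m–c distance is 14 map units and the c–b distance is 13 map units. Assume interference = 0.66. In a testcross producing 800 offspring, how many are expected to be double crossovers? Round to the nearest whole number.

5

Map distances give recombination frequencies of 0.140 and 0.130 for the two intervals.
With interference 0.66 (so coincidence = 0.34), expected double-crossover frequency = 0.140 × 0.130 × 0.34 = 0.00619.
Expected number = 0.00619 × 800 = 4.95 ≈ 5.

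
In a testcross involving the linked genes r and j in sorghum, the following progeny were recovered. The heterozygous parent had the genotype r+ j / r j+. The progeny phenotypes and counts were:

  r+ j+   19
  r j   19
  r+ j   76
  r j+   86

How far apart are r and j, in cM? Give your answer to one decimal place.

The recombinant classes are r+ j+ and r j: 19 + 19 = 38.
Recombination frequency = 38/200 = 0.1900 ≈ 19.0%, i.e. 19.0 cM.

19.0 cM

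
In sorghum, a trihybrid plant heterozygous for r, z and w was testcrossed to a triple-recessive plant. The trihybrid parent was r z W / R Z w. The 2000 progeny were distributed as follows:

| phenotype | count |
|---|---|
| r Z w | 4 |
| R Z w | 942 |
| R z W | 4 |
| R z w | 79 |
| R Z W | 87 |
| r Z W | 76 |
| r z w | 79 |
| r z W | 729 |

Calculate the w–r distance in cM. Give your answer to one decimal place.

The two rarest classes, R z W and r Z w, are the double crossovers. Comparing them with the parentals, only the r allele has switched, so r is the middle locus and the order is z – r – w.
Crossovers in the r–w interval produce the single-crossover classes r z w and R Z W (79 + 87 = 166) plus the double crossovers (8).
RF(r–w) = (166 + 8) / 2000 = 174/2000 = 0.0870 → 8.7 cM.

8.7 cM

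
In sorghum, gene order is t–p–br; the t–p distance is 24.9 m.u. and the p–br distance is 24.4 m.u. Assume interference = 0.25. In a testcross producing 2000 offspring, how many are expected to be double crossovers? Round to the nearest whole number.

Map distances give recombination frequencies of 0.249 and 0.244 for the two intervals.
With interference 0.25 (so coincidence = 0.75), expected double-crossover frequency = 0.249 × 0.244 × 0.75 = 0.04557.
Expected number = 0.04557 × 2000 = 91.13 ≈ 91.

91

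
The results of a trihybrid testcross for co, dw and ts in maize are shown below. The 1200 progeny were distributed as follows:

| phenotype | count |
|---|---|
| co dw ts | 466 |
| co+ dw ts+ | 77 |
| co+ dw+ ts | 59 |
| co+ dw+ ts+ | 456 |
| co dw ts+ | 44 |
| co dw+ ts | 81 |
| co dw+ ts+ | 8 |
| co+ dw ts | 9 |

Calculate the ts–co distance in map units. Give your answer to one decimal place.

10.0 map units

The two most frequent reciprocal classes, co+ dw+ ts+ and co dw ts, are the parental types, so the F1 was co+ dw+ ts+ / co dw ts.
The two rarest classes, co dw+ ts+ and co+ dw ts, are the double crossovers. Comparing them with the parentals, only the co allele has switched, so co is the middle locus and the order is ts – co – dw.
Crossovers in the ts–co interval produce the single-crossover classes co+ dw+ ts and co dw ts+ (59 + 44 = 103) plus the double crossovers (17).
RF(ts–co) = (103 + 17) / 1200 = 120/1200 = 0.1000 → 10.0 map units.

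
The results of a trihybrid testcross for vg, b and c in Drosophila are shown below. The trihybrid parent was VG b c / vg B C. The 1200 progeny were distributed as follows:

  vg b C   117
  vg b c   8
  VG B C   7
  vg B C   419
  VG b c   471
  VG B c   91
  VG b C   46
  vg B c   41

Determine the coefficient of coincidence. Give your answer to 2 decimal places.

0.79

The two rarest classes, vg b c and VG B C, are the double crossovers. Comparing them with the parentals, only the vg allele has switched, so vg is the middle locus and the order is b – vg – c.
b–vg: (208 + 15)/1200 = 0.1858; vg–c: (87 + 15)/1200 = 0.0850.
Expected DCO frequency = 0.1858 × 0.0850 ≈ 0.01579; observed = 15/1200 ≈ 0.01250.
Coefficient of coincidence = 0.01250/0.01579 ≈ 0.79.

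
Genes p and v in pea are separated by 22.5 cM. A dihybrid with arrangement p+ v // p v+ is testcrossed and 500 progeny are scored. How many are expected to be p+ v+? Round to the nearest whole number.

A map distance of 22.5 cM corresponds to a recombination frequency of 0.225.
The F1 is p+ v / p v+, so p+ v+ is a recombinant gamete class with expected frequency r/2 = 0.225/2 = 0.1125.
Expected number = 0.1125 × 500 = 56.25 ≈ 56.

56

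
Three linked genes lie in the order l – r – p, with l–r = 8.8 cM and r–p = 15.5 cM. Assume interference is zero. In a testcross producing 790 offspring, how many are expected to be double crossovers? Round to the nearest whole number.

11

Map distances give recombination frequencies of 0.088 and 0.155 for the two intervals.
With no interference, expected double-crossover frequency = 0.088 × 0.155 = 0.01364.
Expected number = 0.01364 × 790 = 10.78 ≈ 11.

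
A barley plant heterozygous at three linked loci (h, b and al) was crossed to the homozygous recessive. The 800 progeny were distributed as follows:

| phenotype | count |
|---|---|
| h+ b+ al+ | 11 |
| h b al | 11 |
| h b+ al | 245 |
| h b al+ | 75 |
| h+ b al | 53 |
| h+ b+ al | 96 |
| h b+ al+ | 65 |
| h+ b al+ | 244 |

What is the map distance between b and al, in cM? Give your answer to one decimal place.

17.5 cM

The two most frequent reciprocal classes, h b+ al and h+ b al+, are the parental types, so the F1 was h b+ al / h+ b al+.
The two rarest classes, h b al and h+ b+ al+, are the double crossovers. Comparing them with the parentals, only the b allele has switched, so b is the middle locus and the order is h – b – al.
Crossovers in the b–al interval produce the single-crossover classes h b+ al+ and h+ b al (65 + 53 = 118) plus the double crossovers (22).
RF(b–al) = (118 + 22) / 800 = 140/800 = 0.1750 → 17.5 cM.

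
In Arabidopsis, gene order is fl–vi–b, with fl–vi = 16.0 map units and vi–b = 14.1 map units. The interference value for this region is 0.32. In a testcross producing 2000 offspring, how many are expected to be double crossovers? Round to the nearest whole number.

31

Map distances give recombination frequencies of 0.160 and 0.141 for the two intervals.
With interference 0.32 (so coincidence = 0.68), expected double-crossover frequency = 0.160 × 0.141 × 0.68 = 0.01534.
Expected number = 0.01534 × 2000 = 30.68 ≈ 31.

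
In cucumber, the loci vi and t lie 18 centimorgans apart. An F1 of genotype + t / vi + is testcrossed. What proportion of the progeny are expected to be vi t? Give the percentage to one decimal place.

9.0%

A map distance of 18 centimorgans corresponds to a recombination frequency of 0.180.
The F1 is + t / vi +, so vi t is a recombinant gamete class with expected frequency r/2 = 0.180/2 = 0.0900.
That is 0.0900 = 9.0% of the progeny.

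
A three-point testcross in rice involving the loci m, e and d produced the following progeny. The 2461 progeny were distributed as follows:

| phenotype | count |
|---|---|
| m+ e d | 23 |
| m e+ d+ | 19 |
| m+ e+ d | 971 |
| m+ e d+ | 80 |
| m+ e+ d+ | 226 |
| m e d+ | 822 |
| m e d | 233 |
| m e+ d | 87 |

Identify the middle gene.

e

The two most frequent reciprocal classes, m e d+ and m+ e+ d, are the parental types, so the F1 was m e d+ / m+ e+ d.
The two rarest classes, m e+ d+ and m+ e d, are the double crossovers. Comparing them with the parentals, only the e allele has switched, so e is the middle locus and the order is d – e – m.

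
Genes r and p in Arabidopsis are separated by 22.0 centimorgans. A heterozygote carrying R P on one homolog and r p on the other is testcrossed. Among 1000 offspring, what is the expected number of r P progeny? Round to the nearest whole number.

A map distance of 22.0 centimorgans corresponds to a recombination frequency of 0.220.
The F1 is R P / r p, so r P is a recombinant gamete class with expected frequency r/2 = 0.220/2 = 0.1100.
Expected number = 0.1100 × 1000 = 110.00 ≈ 110.

110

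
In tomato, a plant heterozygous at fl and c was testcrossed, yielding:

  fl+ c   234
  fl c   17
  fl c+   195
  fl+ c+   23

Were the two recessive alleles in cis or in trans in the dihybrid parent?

trans

The two most frequent classes are fl+ c (234) and fl c+ (195); these are the parental (non-recombinant) types.
So the F1 carried fl+ c on one chromosome and fl c+ on the other — the recessive alleles are on opposite chromosomes (trans / repulsion).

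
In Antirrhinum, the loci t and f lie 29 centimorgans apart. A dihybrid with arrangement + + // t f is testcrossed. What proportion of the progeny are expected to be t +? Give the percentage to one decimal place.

14.5%

A map distance of 29 centimorgans corresponds to a recombination frequency of 0.290.
The F1 is + + / t f, so t + is a recombinant gamete class with expected frequency r/2 = 0.290/2 = 0.1450.
That is 0.1450 = 14.5% of the progeny.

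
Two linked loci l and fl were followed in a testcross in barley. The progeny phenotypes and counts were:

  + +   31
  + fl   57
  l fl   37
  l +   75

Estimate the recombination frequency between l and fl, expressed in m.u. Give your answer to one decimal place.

The two most frequent classes, + fl (57) and l + (75), are the parental types, so the F1 was + fl / l +.
The recombinant classes are + + and l fl: 31 + 37 = 68.
Recombination frequency = 68/200 = 0.3400 ≈ 34.0%, i.e. 34.0 m.u.

34.0 m.u.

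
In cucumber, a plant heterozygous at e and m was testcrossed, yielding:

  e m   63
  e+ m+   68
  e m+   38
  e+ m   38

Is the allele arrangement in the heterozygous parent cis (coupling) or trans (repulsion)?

cis

The two most frequent classes are e+ m+ (68) and e m (63); these are the parental (non-recombinant) types.
So the F1 carried e+ m+ on one chromosome and e m on the other — the recessive alleles are on the same chromosome (cis / coupling).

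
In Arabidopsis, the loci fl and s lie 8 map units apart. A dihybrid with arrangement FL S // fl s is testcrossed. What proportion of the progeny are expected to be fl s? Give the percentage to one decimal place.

A map distance of 8 map units corresponds to a recombination frequency of 0.080.
The F1 is FL S / fl s, so fl s is a parental gamete class with expected frequency (1 − r)/2 = 0.920/2 = 0.4600.
That is 0.4600 = 46.0% of the progeny.

46.0%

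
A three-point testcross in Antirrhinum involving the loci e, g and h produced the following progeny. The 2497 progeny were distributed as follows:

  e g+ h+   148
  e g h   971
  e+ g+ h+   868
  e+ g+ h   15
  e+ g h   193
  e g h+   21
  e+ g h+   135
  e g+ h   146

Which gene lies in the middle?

The two most frequent reciprocal classes, e+ g+ h+ and e g h, are the parental types, so the F1 was e+ g+ h+ / e g h.
The two rarest classes, e+ g+ h and e g h+, are the double crossovers. Comparing them with the parentals, only the h allele has switched, so h is the middle locus and the order is g – h – e.

h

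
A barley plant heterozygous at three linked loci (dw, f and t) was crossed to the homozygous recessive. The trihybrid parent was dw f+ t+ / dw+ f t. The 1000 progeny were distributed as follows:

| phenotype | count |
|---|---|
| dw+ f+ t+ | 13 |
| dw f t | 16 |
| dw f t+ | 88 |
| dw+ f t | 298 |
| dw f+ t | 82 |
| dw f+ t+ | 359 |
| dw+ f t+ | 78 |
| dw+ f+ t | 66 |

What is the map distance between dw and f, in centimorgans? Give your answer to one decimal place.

18.3 centimorgans

The two rarest classes, dw+ f+ t+ and dw f t, are the double crossovers. Comparing them with the parentals, only the dw allele has switched, so dw is the middle locus and the order is t – dw – f.
Crossovers in the dw–f interval produce the single-crossover classes dw f t+ and dw+ f+ t (88 + 66 = 154) plus the double crossovers (29).
RF(dw–f) = (154 + 29) / 1000 = 183/1000 = 0.1830 → 18.3 centimorgans.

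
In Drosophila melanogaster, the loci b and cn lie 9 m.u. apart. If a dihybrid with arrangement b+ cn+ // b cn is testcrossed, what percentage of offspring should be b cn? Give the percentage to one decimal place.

A map distance of 9 m.u. corresponds to a recombination frequency of 0.090.
The F1 is b+ cn+ / b cn, so b cn is a parental gamete class with expected frequency (1 − r)/2 = 0.910/2 = 0.4550.
That is 0.4550 = 45.5% of the progeny.

45.5%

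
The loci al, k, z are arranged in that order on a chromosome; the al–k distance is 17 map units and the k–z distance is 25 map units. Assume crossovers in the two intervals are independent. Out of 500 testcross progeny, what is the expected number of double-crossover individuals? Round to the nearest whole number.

Map distances give recombination frequencies of 0.170 and 0.250 for the two intervals.
With no interference, expected double-crossover frequency = 0.170 × 0.250 = 0.04250.
Expected number = 0.04250 × 500 = 21.25 ≈ 21.

21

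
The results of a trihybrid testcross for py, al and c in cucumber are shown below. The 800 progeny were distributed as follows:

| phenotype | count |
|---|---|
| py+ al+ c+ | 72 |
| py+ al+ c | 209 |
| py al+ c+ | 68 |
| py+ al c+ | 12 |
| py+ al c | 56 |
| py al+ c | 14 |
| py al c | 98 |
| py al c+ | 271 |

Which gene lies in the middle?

The two most frequent reciprocal classes, py+ al+ c and py al c+, are the parental types, so the F1 was py+ al+ c / py al c+.
The two rarest classes, py al+ c and py+ al c+, are the double crossovers. Comparing them with the parentals, only the py allele has switched, so py is the middle locus and the order is c – py – al.

py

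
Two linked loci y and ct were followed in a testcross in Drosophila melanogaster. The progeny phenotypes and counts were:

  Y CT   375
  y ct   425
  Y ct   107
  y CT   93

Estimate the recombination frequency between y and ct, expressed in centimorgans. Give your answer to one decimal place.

20.0 centimorgans

The two most frequent classes, Y CT (375) and y ct (425), are the parental types, so the F1 was Y CT / y ct.
The recombinant classes are Y ct and y CT: 107 + 93 = 200.
Recombination frequency = 200/1000 = 0.2000 ≈ 20.0%, i.e. 20.0 centimorgans.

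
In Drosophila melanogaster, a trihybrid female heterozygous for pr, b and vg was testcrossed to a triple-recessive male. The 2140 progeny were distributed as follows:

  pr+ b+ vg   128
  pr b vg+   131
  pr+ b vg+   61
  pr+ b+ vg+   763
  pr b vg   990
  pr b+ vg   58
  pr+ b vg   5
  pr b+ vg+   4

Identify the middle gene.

pr

The two most frequent reciprocal classes, pr b vg and pr+ b+ vg+, are the parental types, so the F1 was pr b vg / pr+ b+ vg+.
The two rarest classes, pr+ b vg and pr b+ vg+, are the double crossovers. Comparing them with the parentals, only the pr allele has switched, so pr is the middle locus and the order is b – pr – vg.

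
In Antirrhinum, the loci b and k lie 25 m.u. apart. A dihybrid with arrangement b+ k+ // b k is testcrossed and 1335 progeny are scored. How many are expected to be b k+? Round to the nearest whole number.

A map distance of 25 m.u. corresponds to a recombination frequency of 0.250.
The F1 is b+ k+ / b k, so b k+ is a recombinant gamete class with expected frequency r/2 = 0.250/2 = 0.1250.
Expected number = 0.1250 × 1335 = 166.88 ≈ 167.

167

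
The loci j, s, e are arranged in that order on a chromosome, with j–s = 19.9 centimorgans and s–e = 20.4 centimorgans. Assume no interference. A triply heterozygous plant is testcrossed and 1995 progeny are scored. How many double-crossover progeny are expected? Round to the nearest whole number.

Map distances give recombination frequencies of 0.199 and 0.204 for the two intervals.
With no interference, expected double-crossover frequency = 0.199 × 0.204 = 0.04060.
Expected number = 0.04060 × 1995 = 80.99 ≈ 81.

81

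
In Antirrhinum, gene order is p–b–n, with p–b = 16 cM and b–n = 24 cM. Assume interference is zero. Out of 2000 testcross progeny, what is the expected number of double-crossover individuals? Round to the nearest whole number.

77

Map distances give recombination frequencies of 0.160 and 0.240 for the two intervals.
With no interference, expected double-crossover frequency = 0.160 × 0.240 = 0.03840.
Expected number = 0.03840 × 2000 = 76.80 ≈ 77.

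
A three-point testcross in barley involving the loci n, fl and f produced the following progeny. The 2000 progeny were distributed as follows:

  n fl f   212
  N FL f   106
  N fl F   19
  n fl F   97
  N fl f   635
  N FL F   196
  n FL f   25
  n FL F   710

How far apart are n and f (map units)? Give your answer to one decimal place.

The two most frequent reciprocal classes, N fl f and n FL F, are the parental types, so the F1 was N fl f / n FL F.
The two rarest classes, N fl F and n FL f, are the double crossovers. Comparing them with the parentals, only the f allele has switched, so f is the middle locus and the order is fl – f – n.
Crossovers in the f–n interval produce the single-crossover classes n fl f and N FL F (212 + 196 = 408) plus the double crossovers (44).
RF(f–n) = (408 + 44) / 2000 = 452/2000 = 0.2260 → 22.6 map units.

22.6 map units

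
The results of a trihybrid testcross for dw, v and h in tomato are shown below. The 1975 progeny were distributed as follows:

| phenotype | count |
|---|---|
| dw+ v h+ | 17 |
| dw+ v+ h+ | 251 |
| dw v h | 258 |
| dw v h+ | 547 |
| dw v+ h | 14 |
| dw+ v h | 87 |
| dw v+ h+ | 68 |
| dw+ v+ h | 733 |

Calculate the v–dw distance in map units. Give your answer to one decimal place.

The two most frequent reciprocal classes, dw v h+ and dw+ v+ h, are the parental types, so the F1 was dw v h+ / dw+ v+ h.
The two rarest classes, dw+ v h+ and dw v+ h, are the double crossovers. Comparing them with the parentals, only the dw allele has switched, so dw is the middle locus and the order is h – dw – v.
Crossovers in the dw–v interval produce the single-crossover classes dw v+ h+ and dw+ v h (68 + 87 = 155) plus the double crossovers (31).
RF(dw–v) = (155 + 31) / 1975 = 186/1975 = 0.0942 → 9.4 map units.

9.4 map units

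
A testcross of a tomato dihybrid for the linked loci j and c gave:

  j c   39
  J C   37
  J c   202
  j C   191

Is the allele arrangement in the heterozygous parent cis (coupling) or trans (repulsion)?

trans

The two most frequent classes are J c (202) and j C (191); these are the parental (non-recombinant) types.
So the F1 carried J c on one chromosome and j C on the other — the recessive alleles are on opposite chromosomes (trans / repulsion).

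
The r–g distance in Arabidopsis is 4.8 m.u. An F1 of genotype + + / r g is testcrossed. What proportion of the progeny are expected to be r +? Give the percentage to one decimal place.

A map distance of 4.8 m.u. corresponds to a recombination frequency of 0.048.
The F1 is + + / r g, so r + is a recombinant gamete class with expected frequency r/2 = 0.048/2 = 0.0240.
That is 0.0240 = 2.4% of the progeny.

2.4%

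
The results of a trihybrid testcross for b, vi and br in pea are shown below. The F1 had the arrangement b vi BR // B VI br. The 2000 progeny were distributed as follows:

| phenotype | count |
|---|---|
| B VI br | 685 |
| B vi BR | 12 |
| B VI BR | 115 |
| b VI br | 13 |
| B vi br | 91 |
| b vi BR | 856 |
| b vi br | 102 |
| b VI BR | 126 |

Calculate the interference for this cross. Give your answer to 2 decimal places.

0.15

The two rarest classes, B vi BR and b VI br, are the double crossovers. Comparing them with the parentals, only the b allele has switched, so b is the middle locus and the order is vi – b – br.
vi–b: (217 + 25)/2000 = 0.1210; b–br: (217 + 25)/2000 = 0.1210.
Expected DCO frequency = 0.1210 × 0.1210 ≈ 0.01464; observed = 25/2000 ≈ 0.01250.
Coefficient of coincidence = 0.01250/0.01464 ≈ 0.85; interference = 1 − 0.85 = 0.15.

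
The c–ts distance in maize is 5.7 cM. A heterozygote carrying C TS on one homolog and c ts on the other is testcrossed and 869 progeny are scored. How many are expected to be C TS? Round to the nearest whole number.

410

A map distance of 5.7 cM corresponds to a recombination frequency of 0.057.
The F1 is C TS / c ts, so C TS is a parental gamete class with expected frequency (1 − r)/2 = 0.943/2 = 0.4715.
Expected number = 0.4715 × 869 = 409.73 ≈ 410.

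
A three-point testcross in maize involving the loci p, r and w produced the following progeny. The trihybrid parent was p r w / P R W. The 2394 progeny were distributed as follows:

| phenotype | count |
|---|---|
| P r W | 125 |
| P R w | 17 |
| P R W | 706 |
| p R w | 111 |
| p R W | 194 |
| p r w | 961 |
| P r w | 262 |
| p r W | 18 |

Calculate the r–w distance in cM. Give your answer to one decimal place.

11.3 cM

The two rarest classes, p r W and P R w, are the double crossovers. Comparing them with the parentals, only the w allele has switched, so w is the middle locus and the order is p – w – r.
Crossovers in the w–r interval produce the single-crossover classes p R w and P r W (111 + 125 = 236) plus the double crossovers (35).
RF(w–r) = (236 + 35) / 2394 = 271/2394 = 0.1132 → 11.3 cM.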